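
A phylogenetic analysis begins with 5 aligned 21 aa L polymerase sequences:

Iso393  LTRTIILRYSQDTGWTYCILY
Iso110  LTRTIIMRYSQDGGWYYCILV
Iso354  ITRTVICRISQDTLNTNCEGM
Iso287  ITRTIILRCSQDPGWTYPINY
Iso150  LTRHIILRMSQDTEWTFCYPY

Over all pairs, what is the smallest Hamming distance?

Pairwise Hamming distances:
  Iso393 vs Iso110: 4
  Iso393 vs Iso354: 10
  Iso393 vs Iso287: 5
  Iso393 vs Iso150: 6
  Iso110 vs Iso354: 12
  Iso110 vs Iso287: 8
  Iso110 vs Iso150: 10
  Iso354 vs Iso287: 11
  Iso354 vs Iso150: 11
  Iso287 vs Iso150: 9
The smallest is 4, between Iso393 and Iso110.

4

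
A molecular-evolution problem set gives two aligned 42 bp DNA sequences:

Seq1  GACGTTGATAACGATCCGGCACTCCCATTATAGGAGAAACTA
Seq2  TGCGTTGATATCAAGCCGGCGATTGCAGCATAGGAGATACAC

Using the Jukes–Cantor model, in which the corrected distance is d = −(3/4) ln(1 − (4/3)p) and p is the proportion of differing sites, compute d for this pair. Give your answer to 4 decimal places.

0.4408

Mismatches occur at site 1 (G→T), site 2 (A→G), site 11 (A→T), site 13 (G→A), site 15 (T→G), site 21 (A→G), site 22 (C→A), site 24 (C→T), site 25 (C→G), site 28 (T→G), site 29 (T→C), site 38 (A→T), site 41 (T→A), site 42 (A→C).
p = 14/42 = 0.333333.
d = −0.75 · ln(1 − (4/3)·0.333333) = −0.75 · ln(0.555556) = −0.75 · (-0.587786) = 0.4408.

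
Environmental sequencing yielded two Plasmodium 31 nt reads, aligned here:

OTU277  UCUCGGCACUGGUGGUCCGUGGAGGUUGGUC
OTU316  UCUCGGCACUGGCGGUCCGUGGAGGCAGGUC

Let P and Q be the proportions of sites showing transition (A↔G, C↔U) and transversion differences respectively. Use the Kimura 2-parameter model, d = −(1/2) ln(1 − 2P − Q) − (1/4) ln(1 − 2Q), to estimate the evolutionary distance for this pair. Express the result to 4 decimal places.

Differing sites — 13:U/C (Ti); 26:U/C (Ti); 27:U/A (Tv).
Of the 3 differences, 2 transitions and 1 transversion over 31 sites: P = 2/31 = 0.064516, Q = 1/31 = 0.032258.
d = −0.5·ln(0.838710) − 0.25·ln(0.935484) = −0.5·(-0.175890) − 0.25·(-0.066691) = 0.1046.

0.1046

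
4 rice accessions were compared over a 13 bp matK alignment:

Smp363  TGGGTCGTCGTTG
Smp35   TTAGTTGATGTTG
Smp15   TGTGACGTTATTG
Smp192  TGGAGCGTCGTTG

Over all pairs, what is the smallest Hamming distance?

2

Pairwise Hamming distances:
  Smp363 vs Smp35: 5
  Smp363 vs Smp15: 4
  Smp363 vs Smp192: 2
  Smp35 vs Smp15: 6
  Smp35 vs Smp192: 7
  Smp15 vs Smp192: 5
The smallest is 2, between Smp363 and Smp192.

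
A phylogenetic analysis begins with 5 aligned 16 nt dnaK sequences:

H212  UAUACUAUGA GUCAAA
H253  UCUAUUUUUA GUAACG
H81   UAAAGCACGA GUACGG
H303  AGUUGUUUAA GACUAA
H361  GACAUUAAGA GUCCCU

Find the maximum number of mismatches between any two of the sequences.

Pairwise Hamming distances:
  H212 vs H253: 7
  H212 vs H81: 8
  H212 vs H303: 8
  H212 vs H361: 7
  H253 vs H81: 9
  H253 vs H303: 10
  H253 vs H361: 9
  H81 vs H303: 13
  H81 vs H361: 8
  H303 vs H361: 12
The largest is 13, between H81 and H303.

13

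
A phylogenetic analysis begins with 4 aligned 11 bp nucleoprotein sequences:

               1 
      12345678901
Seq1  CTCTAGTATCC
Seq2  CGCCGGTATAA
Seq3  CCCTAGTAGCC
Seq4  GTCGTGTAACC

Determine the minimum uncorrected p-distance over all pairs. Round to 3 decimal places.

0.182

Pairwise Hamming distances:
  Seq1 vs Seq2: 5
  Seq1 vs Seq3: 2
  Seq1 vs Seq4: 4
  Seq2 vs Seq3: 6
  Seq2 vs Seq4: 7
  Seq3 vs Seq4: 5
The smallest is 2 mismatches, between Seq1 and Seq3; p = 2/11 = 0.182.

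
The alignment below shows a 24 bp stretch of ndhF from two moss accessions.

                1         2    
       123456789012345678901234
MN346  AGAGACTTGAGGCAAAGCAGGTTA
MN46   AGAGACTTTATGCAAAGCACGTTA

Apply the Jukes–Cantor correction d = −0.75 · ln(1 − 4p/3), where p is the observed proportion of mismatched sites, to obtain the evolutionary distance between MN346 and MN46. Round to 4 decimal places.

Differing sites — 9:G/T; 11:G/T; 20:G/C.
p = 3/24 = 0.125000.
d = −0.75 · ln(1 − (4/3)·0.125000) = −0.75 · ln(0.833333) = −0.75 · (-0.182322) = 0.1367.

0.1367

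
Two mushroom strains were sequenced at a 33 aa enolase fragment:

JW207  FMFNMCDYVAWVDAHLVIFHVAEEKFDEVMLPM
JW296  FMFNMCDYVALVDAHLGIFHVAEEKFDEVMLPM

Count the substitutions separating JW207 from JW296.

The sequences differ at positions 11 (W/L), 17 (V/G).
That gives 2 mismatches out of 33 aligned sites, so the Hamming distance is 2.

2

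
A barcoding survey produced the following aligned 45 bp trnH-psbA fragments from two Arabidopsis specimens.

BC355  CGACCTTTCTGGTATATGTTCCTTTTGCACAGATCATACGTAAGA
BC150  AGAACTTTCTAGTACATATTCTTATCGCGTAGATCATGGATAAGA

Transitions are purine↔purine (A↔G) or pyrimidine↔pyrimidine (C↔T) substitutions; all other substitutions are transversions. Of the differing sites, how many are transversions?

4

Differing sites — 1:C/A (Tv); 4:C/A (Tv); 11:G/A (Ti); 15:T/C (Ti); 18:G/A (Ti); 22:C/T (Ti); 24:T/A (Tv); 26:T/C (Ti); 29:A/G (Ti); 30:C/T (Ti); 38:A/G (Ti); 39:C/G (Tv); 40:G/A (Ti).
Of the 13 differences, 9 transitions and 4 transversions, so the answer is 4.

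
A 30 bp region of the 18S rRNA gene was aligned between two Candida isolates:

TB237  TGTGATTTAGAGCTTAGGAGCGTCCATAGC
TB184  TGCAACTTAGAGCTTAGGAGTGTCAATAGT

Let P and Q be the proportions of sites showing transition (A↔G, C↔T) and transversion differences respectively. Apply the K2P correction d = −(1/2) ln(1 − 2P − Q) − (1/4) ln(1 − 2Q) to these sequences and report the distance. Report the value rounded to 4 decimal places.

Mismatches occur at site 3 (T/C, transition), site 4 (G/A, transition), site 6 (T/C, transition), site 21 (C/T, transition), site 25 (C/A, transversion), site 30 (C/T, transition).
Of the 6 differences, 5 transitions and 1 transversion over 30 sites: P = 5/30 = 0.166667, Q = 1/30 = 0.033333.
d = −0.5·ln(0.633333) − 0.25·ln(0.933334) = −0.5·(-0.456759) − 0.25·(-0.068992) = 0.2456.

0.2456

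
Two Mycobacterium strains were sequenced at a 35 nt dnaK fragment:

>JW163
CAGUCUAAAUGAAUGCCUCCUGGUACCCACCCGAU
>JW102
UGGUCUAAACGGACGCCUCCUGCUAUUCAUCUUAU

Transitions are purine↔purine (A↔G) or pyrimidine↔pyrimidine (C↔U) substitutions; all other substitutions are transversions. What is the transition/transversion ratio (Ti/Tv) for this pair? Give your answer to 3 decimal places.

The sequences differ at positions 1 (C/U, transition), 2 (A/G, transition), 10 (U/C, transition), 12 (A/G, transition), 14 (U/C, transition), 23 (G/C, transversion), 26 (C/U, transition), 27 (C/U, transition), 30 (C/U, transition), 32 (C/U, transition), 33 (G/U, transversion).
Of the 11 differences, 9 transitions and 2 transversions, so Ti/Tv = 9/2 = 4.500.

4.500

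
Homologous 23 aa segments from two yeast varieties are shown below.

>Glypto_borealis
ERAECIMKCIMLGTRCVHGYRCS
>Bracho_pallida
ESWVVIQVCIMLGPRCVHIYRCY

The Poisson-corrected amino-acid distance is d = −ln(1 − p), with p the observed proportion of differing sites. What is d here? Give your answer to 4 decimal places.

0.4964

Differing sites — 2:R/S; 3:A/W; 4:E/V; 5:C/V; 7:M/Q; 8:K/V; 14:T/P; 19:G/I; 23:S/Y.
p = 9/23 = 0.391304.
d = −ln(1 − 0.391304) = −ln(0.608696) = 0.4964.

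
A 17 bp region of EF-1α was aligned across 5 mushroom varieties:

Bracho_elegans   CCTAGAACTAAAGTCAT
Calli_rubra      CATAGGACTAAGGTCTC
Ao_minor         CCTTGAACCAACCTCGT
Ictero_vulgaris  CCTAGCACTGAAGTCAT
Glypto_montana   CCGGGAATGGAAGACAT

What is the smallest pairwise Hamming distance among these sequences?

Pairwise Hamming distances:
  Bracho_elegans vs Calli_rubra: 5
  Bracho_elegans vs Ao_minor: 5
  Bracho_elegans vs Ictero_vulgaris: 2
  Bracho_elegans vs Glypto_montana: 6
  Calli_rubra vs Ao_minor: 8
  Calli_rubra vs Ictero_vulgaris: 6
  Calli_rubra vs Glypto_montana: 11
  Ao_minor vs Ictero_vulgaris: 7
  Ao_minor vs Glypto_montana: 9
  Ictero_vulgaris vs Glypto_montana: 6
The smallest is 2, between Bracho_elegans and Ictero_vulgaris.

2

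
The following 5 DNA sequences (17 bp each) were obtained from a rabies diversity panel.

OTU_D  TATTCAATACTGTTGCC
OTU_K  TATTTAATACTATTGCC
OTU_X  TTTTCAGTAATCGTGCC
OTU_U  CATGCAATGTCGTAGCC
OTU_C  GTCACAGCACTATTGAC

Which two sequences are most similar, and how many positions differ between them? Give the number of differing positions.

Pairwise Hamming distances:
  OTU_D vs OTU_K: 2
  OTU_D vs OTU_X: 5
  OTU_D vs OTU_U: 6
  OTU_D vs OTU_C: 8
  OTU_K vs OTU_X: 6
  OTU_K vs OTU_U: 8
  OTU_K vs OTU_C: 8
  OTU_X vs OTU_U: 10
  OTU_X vs OTU_C: 8
  OTU_U vs OTU_C: 12
The smallest is 2, between OTU_D and OTU_K.

2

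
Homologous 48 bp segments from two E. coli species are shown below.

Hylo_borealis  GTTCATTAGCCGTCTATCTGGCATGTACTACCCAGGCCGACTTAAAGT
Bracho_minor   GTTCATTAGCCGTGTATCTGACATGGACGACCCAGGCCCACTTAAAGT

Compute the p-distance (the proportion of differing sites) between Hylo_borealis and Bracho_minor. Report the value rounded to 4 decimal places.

0.1042

Differing sites — 14:C/G; 21:G/A; 26:T/G; 29:T/G; 39:G/C.
There are 5 differences over 48 sites, so p = 5/48 = 0.1042.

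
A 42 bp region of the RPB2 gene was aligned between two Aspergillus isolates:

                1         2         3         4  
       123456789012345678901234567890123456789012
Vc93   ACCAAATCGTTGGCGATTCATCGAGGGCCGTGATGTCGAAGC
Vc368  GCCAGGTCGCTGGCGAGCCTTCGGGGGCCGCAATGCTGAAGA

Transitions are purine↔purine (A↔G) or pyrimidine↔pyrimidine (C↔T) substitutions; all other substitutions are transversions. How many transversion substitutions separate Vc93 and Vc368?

Mismatches occur at site 1 (A→G, transition), site 5 (A→G, transition), site 6 (A→G, transition), site 10 (T→C, transition), site 17 (T→G, transversion), site 18 (T→C, transition), site 20 (A→T, transversion), site 24 (A→G, transition), site 31 (T→C, transition), site 32 (G→A, transition), site 36 (T→C, transition), site 37 (C→T, transition), site 42 (C→A, transversion).
Of the 13 differences, 10 transitions and 3 transversions, so the answer is 3.

3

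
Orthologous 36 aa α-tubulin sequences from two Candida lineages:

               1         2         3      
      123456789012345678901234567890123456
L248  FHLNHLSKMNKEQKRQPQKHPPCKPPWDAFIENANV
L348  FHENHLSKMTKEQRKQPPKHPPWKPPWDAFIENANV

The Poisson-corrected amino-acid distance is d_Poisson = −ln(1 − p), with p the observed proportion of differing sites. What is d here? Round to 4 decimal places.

0.1823

Mismatches occur at site 3 (L/E), site 10 (N/T), site 14 (K/R), site 15 (R/K), site 18 (Q/P), site 23 (C/W).
p = 6/36 = 0.166667.
d = −ln(1 − 0.166667) = −ln(0.833333) = 0.1823.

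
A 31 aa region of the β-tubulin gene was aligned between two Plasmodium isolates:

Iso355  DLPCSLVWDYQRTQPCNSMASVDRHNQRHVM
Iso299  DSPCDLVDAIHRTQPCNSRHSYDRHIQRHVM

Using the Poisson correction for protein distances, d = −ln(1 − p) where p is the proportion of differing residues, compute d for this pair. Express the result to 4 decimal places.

0.3895

Differing sites — 2:L/S; 5:S/D; 8:W/D; 9:D/A; 10:Y/I; 11:Q/H; 19:M/R; 20:A/H; 22:V/Y; 26:N/I.
p = 10/31 = 0.322581.
d = −ln(1 − 0.322581) = −ln(0.677419) = 0.3895.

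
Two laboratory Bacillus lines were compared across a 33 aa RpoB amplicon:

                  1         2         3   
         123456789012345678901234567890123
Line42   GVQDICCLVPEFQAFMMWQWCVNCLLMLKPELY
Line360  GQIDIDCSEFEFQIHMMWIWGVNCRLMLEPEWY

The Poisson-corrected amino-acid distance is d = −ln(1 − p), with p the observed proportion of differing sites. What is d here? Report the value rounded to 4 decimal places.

0.5008

Mismatches occur at site 2 (V/Q), site 3 (Q/I), site 6 (C/D), site 8 (L/S), site 9 (V/E), site 10 (P/F), site 14 (A/I), site 15 (F/H), site 19 (Q/I), site 21 (C/G), site 25 (L/R), site 29 (K/E), site 32 (L/W).
p = 13/33 = 0.393939.
d = −ln(1 − 0.393939) = −ln(0.606061) = 0.5008.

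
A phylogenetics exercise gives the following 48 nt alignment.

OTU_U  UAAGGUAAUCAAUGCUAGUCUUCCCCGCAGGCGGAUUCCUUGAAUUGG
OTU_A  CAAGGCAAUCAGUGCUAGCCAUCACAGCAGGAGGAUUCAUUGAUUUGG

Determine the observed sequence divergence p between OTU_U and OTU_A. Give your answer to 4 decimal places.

0.2083

Mismatches occur at site 1 (U→C), site 6 (U→C), site 12 (A→G), site 19 (U→C), site 21 (U→A), site 24 (C→A), site 26 (C→A), site 32 (C→A), site 39 (C→A), site 44 (A→U).
There are 10 differences over 48 sites, so p = 10/48 = 0.2083.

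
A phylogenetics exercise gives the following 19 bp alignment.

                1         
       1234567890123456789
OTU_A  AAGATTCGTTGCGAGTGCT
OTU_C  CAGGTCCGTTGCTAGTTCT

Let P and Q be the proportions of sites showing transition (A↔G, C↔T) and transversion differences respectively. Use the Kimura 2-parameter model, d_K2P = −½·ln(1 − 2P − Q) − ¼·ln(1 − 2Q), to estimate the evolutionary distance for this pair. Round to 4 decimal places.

0.3246

Differing sites — 1:A/C (Tv); 4:A/G (Ti); 6:T/C (Ti); 13:G/T (Tv); 17:G/T (Tv).
Of the 5 differences, 2 transitions and 3 transversions over 19 sites: P = 2/19 = 0.105263, Q = 3/19 = 0.157895.
d = −0.5·ln(0.631579) − 0.25·ln(0.684210) = −0.5·(-0.459532) − 0.25·(-0.379490) = 0.3246.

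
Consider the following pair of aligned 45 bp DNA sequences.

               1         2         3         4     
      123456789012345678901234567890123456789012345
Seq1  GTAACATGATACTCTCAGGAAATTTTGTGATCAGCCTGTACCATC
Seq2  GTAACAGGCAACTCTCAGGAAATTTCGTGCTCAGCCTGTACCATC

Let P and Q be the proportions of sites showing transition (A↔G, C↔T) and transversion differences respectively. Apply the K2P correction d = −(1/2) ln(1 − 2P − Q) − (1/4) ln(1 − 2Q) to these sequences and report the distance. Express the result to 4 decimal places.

0.1205

Differing sites — 7:T/G (Tv); 9:A/C (Tv); 10:T/A (Tv); 26:T/C (Ti); 30:A/C (Tv).
Of the 5 differences, 1 transition and 4 transversions over 45 sites: P = 1/45 = 0.022222, Q = 4/45 = 0.088889.
d = −0.5·ln(0.866667) − 0.25·ln(0.822222) = −0.5·(-0.143100) − 0.25·(-0.195745) = 0.1205.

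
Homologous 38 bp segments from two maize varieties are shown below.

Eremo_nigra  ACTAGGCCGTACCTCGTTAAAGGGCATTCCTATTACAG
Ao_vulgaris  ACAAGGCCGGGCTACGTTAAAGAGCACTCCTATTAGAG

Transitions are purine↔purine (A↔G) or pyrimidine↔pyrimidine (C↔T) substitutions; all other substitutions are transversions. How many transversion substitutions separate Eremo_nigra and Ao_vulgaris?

The sequences differ at positions 3 (T/A, transversion), 10 (T/G, transversion), 11 (A/G, transition), 13 (C/T, transition), 14 (T/A, transversion), 23 (G/A, transition), 27 (T/C, transition), 36 (C/G, transversion).
Of the 8 differences, 4 transitions and 4 transversions, so the answer is 4.

4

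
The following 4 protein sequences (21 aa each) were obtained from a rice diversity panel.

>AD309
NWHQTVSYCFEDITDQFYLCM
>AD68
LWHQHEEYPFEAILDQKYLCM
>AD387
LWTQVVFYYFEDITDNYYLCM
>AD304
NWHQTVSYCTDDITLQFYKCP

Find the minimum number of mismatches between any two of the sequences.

Pairwise Hamming distances:
  AD309 vs AD68: 8
  AD309 vs AD387: 7
  AD309 vs AD304: 5
  AD68 vs AD387: 9
  AD68 vs AD304: 13
  AD387 vs AD304: 12
The smallest is 5, between AD309 and AD304.

5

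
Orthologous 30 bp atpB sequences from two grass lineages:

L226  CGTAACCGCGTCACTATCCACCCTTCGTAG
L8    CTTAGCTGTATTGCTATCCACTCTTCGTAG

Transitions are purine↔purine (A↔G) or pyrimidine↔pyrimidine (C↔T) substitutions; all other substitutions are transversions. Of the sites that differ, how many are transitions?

The sequences differ at positions 2 (G/T, transversion), 5 (A/G, transition), 7 (C/T, transition), 9 (C/T, transition), 10 (G/A, transition), 12 (C/T, transition), 13 (A/G, transition), 22 (C/T, transition).
Of the 8 differences, 7 transitions and 1 transversion, so the answer is 7.

7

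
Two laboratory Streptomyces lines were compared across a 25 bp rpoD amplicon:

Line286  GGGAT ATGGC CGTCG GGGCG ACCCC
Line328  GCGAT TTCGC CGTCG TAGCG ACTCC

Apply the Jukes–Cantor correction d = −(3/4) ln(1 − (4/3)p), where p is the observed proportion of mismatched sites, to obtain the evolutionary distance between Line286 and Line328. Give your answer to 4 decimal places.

0.2892

Mismatches occur at site 2 (G/C), site 6 (A/T), site 8 (G/C), site 16 (G/T), site 17 (G/A), site 23 (C/T).
p = 6/25 = 0.240000.
d = −0.75 · ln(1 − (4/3)·0.240000) = −0.75 · ln(0.680000) = −0.75 · (-0.385662) = 0.2892.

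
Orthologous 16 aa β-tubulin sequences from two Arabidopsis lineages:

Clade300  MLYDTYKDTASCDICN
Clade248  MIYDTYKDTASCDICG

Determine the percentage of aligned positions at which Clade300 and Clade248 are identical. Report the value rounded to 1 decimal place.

The sequences differ at positions 2 (L/I), 16 (N/G).
14 of the 16 sites match, so the percent identity is 14/16 × 100 = 87.5%.

87.5%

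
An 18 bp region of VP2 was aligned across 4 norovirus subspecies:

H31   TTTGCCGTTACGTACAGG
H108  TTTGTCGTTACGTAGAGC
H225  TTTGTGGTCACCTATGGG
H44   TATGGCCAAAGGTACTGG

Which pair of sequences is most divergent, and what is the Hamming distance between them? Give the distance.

Pairwise Hamming distances:
  H31 vs H108: 3
  H31 vs H225: 6
  H31 vs H44: 7
  H108 vs H225: 6
  H108 vs H44: 9
  H225 vs H44: 10
The largest is 10, between H225 and H44.

10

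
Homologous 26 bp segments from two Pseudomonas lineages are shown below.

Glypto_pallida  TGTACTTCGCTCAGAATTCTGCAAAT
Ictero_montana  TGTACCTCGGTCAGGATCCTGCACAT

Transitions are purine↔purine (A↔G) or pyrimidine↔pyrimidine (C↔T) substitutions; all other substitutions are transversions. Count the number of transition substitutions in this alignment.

3

Mismatches occur at site 6 (T→C, transition), site 10 (C→G, transversion), site 15 (A→G, transition), site 18 (T→C, transition), site 24 (A→C, transversion).
Of the 5 differences, 3 transitions and 2 transversions, so the answer is 3.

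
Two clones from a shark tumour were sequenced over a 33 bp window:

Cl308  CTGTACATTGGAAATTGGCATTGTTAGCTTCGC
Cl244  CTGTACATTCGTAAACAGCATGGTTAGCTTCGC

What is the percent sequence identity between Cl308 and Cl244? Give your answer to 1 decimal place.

81.8%

Differing sites — 10:G/C; 12:A/T; 15:T/A; 16:T/C; 17:G/A; 22:T/G.
27 of the 33 sites match, so the percent identity is 27/33 × 100 = 81.8%.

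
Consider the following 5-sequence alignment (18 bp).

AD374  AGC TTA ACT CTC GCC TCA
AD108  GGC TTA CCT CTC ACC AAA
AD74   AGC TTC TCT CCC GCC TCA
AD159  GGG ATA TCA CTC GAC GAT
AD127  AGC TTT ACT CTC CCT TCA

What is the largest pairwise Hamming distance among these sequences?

Pairwise Hamming distances:
  AD374 vs AD108: 5
  AD374 vs AD74: 3
  AD374 vs AD159: 9
  AD374 vs AD127: 3
  AD108 vs AD74: 7
  AD108 vs AD159: 8
  AD108 vs AD127: 7
  AD74 vs AD159: 10
  AD74 vs AD127: 5
  AD159 vs AD127: 12
The largest is 12, between AD159 and AD127.

12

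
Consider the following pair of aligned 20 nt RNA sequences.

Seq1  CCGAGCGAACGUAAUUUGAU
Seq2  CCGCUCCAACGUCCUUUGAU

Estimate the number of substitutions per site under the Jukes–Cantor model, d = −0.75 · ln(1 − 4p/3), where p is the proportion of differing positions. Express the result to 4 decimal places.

0.3041

The sequences differ at positions 4 (A/C), 5 (G/U), 7 (G/C), 13 (A/C), 14 (A/C).
p = 5/20 = 0.250000.
d = −0.75 · ln(1 − (4/3)·0.250000) = −0.75 · ln(0.666667) = −0.75 · (-0.405465) = 0.3041.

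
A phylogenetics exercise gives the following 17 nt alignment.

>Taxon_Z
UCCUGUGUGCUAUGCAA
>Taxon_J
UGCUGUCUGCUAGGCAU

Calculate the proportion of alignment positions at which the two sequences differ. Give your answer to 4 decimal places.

Mismatches occur at site 2 (C↔G), site 7 (G↔C), site 13 (U↔G), site 17 (A↔U).
There are 4 differences over 17 sites, so p = 4/17 = 0.2353.

0.2353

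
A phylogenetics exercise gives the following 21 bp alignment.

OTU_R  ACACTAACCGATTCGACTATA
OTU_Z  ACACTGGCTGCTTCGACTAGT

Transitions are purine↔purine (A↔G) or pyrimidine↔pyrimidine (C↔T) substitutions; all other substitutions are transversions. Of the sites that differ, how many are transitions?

Mismatches occur at site 6 (A→G, transition), site 7 (A→G, transition), site 9 (C→T, transition), site 11 (A→C, transversion), site 20 (T→G, transversion), site 21 (A→T, transversion).
Of the 6 differences, 3 transitions and 3 transversions, so the answer is 3.

3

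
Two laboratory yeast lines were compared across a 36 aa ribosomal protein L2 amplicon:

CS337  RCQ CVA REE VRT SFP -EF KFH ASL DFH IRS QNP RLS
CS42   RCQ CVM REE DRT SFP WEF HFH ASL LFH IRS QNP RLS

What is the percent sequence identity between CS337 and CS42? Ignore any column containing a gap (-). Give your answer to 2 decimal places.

88.57%

Excluding the 1 gap column leaves 35 comparable sites.
The sequences differ at positions 6 (A/M), 10 (V/D), 19 (K/H), 25 (D/L).
31 of the 35 comparable sites match, so the percent identity is 31/35 × 100 = 88.57%.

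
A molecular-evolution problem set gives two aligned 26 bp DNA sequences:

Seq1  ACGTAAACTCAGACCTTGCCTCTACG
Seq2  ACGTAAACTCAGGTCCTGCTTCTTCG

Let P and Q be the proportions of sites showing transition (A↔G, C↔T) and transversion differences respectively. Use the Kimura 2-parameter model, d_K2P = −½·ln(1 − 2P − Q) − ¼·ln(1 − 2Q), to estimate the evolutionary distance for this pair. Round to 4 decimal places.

Differing sites — 13:A/G (Ti); 14:C/T (Ti); 16:T/C (Ti); 20:C/T (Ti); 24:A/T (Tv).
Of the 5 differences, 4 transitions and 1 transversion over 26 sites: P = 4/26 = 0.153846, Q = 1/26 = 0.038462.
d = −0.5·ln(0.653846) − 0.25·ln(0.923076) = −0.5·(-0.424883) − 0.25·(-0.080044) = 0.2325.

0.2325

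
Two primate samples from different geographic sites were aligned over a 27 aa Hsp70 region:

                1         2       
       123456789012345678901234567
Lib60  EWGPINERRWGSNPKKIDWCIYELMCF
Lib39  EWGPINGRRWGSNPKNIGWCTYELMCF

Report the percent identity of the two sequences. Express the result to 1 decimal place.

Differing sites — 7:E/G; 16:K/N; 18:D/G; 21:I/T.
23 of the 27 sites match, so the percent identity is 23/27 × 100 = 85.2%.

85.2%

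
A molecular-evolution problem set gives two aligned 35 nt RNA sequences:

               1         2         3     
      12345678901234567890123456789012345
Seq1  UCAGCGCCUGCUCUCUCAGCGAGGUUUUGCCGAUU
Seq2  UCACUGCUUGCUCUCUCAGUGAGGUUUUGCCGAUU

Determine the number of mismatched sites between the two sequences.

4

Differing sites — 4:G/C; 5:C/U; 8:C/U; 20:C/U.
That gives 4 mismatches out of 35 aligned sites, so the Hamming distance is 4.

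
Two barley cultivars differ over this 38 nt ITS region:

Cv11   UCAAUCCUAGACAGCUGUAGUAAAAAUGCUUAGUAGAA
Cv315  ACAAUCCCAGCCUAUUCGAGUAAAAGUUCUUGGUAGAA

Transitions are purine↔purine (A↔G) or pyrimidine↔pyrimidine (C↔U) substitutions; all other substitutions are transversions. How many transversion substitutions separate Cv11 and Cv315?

The sequences differ at positions 1 (U/A, transversion), 8 (U/C, transition), 11 (A/C, transversion), 13 (A/U, transversion), 14 (G/A, transition), 15 (C/U, transition), 17 (G/C, transversion), 18 (U/G, transversion), 26 (A/G, transition), 28 (G/U, transversion), 32 (A/G, transition).
Of the 11 differences, 5 transitions and 6 transversions, so the answer is 6.

6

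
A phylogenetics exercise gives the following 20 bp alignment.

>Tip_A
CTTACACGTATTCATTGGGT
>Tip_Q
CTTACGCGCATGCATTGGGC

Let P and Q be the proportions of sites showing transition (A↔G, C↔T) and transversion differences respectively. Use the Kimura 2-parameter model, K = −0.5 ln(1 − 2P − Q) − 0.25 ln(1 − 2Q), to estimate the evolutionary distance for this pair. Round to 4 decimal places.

0.2417

The sequences differ at positions 6 (A/G, transition), 9 (T/C, transition), 12 (T/G, transversion), 20 (T/C, transition).
Of the 4 differences, 3 transitions and 1 transversion over 20 sites: P = 3/20 = 0.150000, Q = 1/20 = 0.050000.
d = −0.5·ln(0.650000) − 0.25·ln(0.900000) = −0.5·(-0.430783) − 0.25·(-0.105361) = 0.2417.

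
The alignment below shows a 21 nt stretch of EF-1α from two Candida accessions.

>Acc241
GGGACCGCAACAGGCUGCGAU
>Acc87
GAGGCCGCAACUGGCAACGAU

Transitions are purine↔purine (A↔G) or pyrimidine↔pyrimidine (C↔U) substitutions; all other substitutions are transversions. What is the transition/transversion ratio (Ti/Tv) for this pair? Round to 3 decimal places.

1.500

Differing sites — 2:G/A (Ti); 4:A/G (Ti); 12:A/U (Tv); 16:U/A (Tv); 17:G/A (Ti).
Of the 5 differences, 3 transitions and 2 transversions, so Ti/Tv = 3/2 = 1.500.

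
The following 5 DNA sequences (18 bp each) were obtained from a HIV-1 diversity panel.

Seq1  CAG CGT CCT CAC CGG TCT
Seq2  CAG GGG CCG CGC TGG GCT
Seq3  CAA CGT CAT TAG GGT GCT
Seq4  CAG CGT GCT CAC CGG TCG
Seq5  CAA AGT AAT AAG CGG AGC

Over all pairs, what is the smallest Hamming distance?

2

Pairwise Hamming distances:
  Seq1 vs Seq2: 6
  Seq1 vs Seq3: 7
  Seq1 vs Seq4: 2
  Seq1 vs Seq5: 9
  Seq2 vs Seq3: 10
  Seq2 vs Seq4: 8
  Seq2 vs Seq5: 13
  Seq3 vs Seq4: 9
  Seq3 vs Seq5: 8
  Seq4 vs Seq5: 9
The smallest is 2, between Seq1 and Seq4.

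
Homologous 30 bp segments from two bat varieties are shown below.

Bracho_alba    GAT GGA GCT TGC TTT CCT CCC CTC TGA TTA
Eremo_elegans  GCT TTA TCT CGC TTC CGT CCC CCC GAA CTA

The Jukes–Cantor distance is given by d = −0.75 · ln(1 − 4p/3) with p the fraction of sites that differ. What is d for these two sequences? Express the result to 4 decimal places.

0.5034

The sequences differ at positions 2 (A/C), 4 (G/T), 5 (G/T), 7 (G/T), 10 (T/C), 15 (T/C), 17 (C/G), 23 (T/C), 25 (T/G), 26 (G/A), 28 (T/C).
p = 11/30 = 0.366667.
d = −0.75 · ln(1 − (4/3)·0.366667) = −0.75 · ln(0.511111) = −0.75 · (-0.671168) = 0.5034.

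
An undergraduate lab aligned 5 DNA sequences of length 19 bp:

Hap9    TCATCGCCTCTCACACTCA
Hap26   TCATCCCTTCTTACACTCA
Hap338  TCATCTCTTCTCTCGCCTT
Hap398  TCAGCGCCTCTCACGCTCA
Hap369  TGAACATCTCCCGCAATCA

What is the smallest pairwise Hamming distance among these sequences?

2

Pairwise Hamming distances:
  Hap9 vs Hap26: 3
  Hap9 vs Hap338: 7
  Hap9 vs Hap398: 2
  Hap9 vs Hap369: 7
  Hap26 vs Hap338: 7
  Hap26 vs Hap398: 5
  Hap26 vs Hap369: 9
  Hap338 vs Hap398: 7
  Hap338 vs Hap369: 12
  Hap398 vs Hap369: 8
The smallest is 2, between Hap9 and Hap398.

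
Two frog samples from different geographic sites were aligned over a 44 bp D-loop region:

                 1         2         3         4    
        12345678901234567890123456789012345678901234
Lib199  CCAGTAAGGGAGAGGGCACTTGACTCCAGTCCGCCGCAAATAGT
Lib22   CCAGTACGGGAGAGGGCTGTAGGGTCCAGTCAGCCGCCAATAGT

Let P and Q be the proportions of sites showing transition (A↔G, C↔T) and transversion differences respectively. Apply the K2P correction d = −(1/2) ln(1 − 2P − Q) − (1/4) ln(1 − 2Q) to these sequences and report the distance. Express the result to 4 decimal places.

0.2102

Mismatches occur at site 7 (A→C, transversion), site 18 (A→T, transversion), site 19 (C→G, transversion), site 21 (T→A, transversion), site 23 (A→G, transition), site 24 (C→G, transversion), site 32 (C→A, transversion), site 38 (A→C, transversion).
Of the 8 differences, 1 transition and 7 transversions over 44 sites: P = 1/44 = 0.022727, Q = 7/44 = 0.159091.
d = −0.5·ln(0.795455) − 0.25·ln(0.681818) = −0.5·(-0.228841) − 0.25·(-0.382993) = 0.2102.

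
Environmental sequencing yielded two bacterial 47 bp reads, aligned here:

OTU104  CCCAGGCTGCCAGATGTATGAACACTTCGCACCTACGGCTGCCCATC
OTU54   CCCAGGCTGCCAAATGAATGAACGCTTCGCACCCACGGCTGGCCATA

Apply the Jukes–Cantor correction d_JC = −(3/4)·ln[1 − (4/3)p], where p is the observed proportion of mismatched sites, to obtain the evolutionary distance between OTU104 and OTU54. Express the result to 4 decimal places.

0.1399

Mismatches occur at site 13 (G↔A), site 17 (T↔A), site 24 (A↔G), site 34 (T↔C), site 42 (C↔G), site 47 (C↔A).
p = 6/47 = 0.127660.
d = −0.75 · ln(1 − (4/3)·0.127660) = −0.75 · ln(0.829787) = −0.75 · (-0.186586) = 0.1399.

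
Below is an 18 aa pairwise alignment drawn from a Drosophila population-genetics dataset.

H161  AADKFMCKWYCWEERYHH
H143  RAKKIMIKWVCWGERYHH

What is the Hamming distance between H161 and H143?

Mismatches occur at site 1 (A/R), site 3 (D/K), site 5 (F/I), site 7 (C/I), site 10 (Y/V), site 13 (E/G).
That gives 6 mismatches out of 18 aligned sites, so the Hamming distance is 6.

6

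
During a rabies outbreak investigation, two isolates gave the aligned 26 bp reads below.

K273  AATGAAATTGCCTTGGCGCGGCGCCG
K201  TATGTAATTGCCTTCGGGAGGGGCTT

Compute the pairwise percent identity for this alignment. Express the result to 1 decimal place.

69.2%

Differing sites — 1:A/T; 5:A/T; 15:G/C; 17:C/G; 19:C/A; 22:C/G; 25:C/T; 26:G/T.
18 of the 26 sites match, so the percent identity is 18/26 × 100 = 69.2%.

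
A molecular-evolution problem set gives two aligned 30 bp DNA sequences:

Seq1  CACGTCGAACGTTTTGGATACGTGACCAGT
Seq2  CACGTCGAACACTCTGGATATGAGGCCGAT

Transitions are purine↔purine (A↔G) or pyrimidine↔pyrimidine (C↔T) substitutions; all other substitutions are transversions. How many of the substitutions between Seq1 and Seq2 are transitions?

7

Differing sites — 11:G/A (Ti); 12:T/C (Ti); 14:T/C (Ti); 21:C/T (Ti); 23:T/A (Tv); 25:A/G (Ti); 28:A/G (Ti); 29:G/A (Ti).
Of the 8 differences, 7 transitions and 1 transversion, so the answer is 7.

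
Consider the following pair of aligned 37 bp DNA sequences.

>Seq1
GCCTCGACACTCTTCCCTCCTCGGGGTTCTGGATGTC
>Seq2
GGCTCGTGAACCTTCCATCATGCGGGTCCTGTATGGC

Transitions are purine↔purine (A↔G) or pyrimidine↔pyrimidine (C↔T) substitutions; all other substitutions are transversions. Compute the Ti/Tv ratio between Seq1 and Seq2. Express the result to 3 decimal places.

Mismatches occur at site 2 (C↔G, transversion), site 7 (A↔T, transversion), site 8 (C↔G, transversion), site 10 (C↔A, transversion), site 11 (T↔C, transition), site 17 (C↔A, transversion), site 20 (C↔A, transversion), site 22 (C↔G, transversion), site 23 (G↔C, transversion), site 28 (T↔C, transition), site 32 (G↔T, transversion), site 36 (T↔G, transversion).
Of the 12 differences, 2 transitions and 10 transversions, so Ti/Tv = 2/10 = 0.200.

0.200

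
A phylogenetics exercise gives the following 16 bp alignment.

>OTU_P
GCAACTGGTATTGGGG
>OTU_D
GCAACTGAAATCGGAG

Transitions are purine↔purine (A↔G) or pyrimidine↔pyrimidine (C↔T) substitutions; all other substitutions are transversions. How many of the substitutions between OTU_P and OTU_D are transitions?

Mismatches occur at site 8 (G↔A, transition), site 9 (T↔A, transversion), site 12 (T↔C, transition), site 15 (G↔A, transition).
Of the 4 differences, 3 transitions and 1 transversion, so the answer is 3.

3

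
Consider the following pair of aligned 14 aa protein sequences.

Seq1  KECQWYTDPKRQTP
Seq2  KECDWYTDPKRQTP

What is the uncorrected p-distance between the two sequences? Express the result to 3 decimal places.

0.071

The sequences differ at position 4 (Q/D).
There are 1 differences over 14 sites, so p = 1/14 = 0.071.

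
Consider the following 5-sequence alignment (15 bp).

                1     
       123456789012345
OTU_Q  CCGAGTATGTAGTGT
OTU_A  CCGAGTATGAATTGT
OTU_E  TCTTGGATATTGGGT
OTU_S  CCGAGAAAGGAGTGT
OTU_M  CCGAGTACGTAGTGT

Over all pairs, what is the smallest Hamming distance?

1

Pairwise Hamming distances:
  OTU_Q vs OTU_A: 2
  OTU_Q vs OTU_E: 7
  OTU_Q vs OTU_S: 3
  OTU_Q vs OTU_M: 1
  OTU_A vs OTU_E: 9
  OTU_A vs OTU_S: 4
  OTU_A vs OTU_M: 3
  OTU_E vs OTU_S: 9
  OTU_E vs OTU_M: 8
  OTU_S vs OTU_M: 3
The smallest is 1, between OTU_Q and OTU_M.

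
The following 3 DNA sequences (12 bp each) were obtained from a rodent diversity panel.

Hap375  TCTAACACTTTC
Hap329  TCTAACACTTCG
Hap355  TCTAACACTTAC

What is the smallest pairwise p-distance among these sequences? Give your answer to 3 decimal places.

0.083

Pairwise Hamming distances:
  Hap375 vs Hap329: 2
  Hap375 vs Hap355: 1
  Hap329 vs Hap355: 2
The smallest is 1 mismatch, between Hap375 and Hap355; p = 1/12 = 0.083.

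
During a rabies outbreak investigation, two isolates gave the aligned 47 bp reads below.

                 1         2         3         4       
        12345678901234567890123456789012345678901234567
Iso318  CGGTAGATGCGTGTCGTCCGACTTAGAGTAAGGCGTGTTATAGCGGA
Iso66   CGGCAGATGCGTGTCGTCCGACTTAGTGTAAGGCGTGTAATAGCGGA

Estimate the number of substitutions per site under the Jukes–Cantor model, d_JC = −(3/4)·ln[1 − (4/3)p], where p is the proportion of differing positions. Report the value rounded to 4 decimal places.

Mismatches occur at site 4 (T/C), site 27 (A/T), site 39 (T/A).
p = 3/47 = 0.063830.
d = −0.75 · ln(1 − (4/3)·0.063830) = −0.75 · ln(0.914893) = −0.75 · (-0.088948) = 0.0667.

0.0667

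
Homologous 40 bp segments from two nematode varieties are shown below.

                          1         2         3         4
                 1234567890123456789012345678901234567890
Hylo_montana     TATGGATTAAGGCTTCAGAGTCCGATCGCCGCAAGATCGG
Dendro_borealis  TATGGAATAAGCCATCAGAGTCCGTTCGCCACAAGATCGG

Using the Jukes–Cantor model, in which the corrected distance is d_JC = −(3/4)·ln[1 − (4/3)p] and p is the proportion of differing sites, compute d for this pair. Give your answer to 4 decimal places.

Mismatches occur at site 7 (T/A), site 12 (G/C), site 14 (T/A), site 25 (A/T), site 31 (G/A).
p = 5/40 = 0.125000.
d = −0.75 · ln(1 − (4/3)·0.125000) = −0.75 · ln(0.833333) = −0.75 · (-0.182322) = 0.1367.

0.1367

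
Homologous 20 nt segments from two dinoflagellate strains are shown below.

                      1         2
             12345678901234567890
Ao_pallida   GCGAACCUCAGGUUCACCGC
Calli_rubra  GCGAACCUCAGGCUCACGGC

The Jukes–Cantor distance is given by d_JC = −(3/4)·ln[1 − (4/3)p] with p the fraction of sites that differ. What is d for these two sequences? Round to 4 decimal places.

Differing sites — 13:U/C; 18:C/G.
p = 2/20 = 0.100000.
d = −0.75 · ln(1 − (4/3)·0.100000) = −0.75 · ln(0.866667) = −0.75 · (-0.143100) = 0.1073.

0.1073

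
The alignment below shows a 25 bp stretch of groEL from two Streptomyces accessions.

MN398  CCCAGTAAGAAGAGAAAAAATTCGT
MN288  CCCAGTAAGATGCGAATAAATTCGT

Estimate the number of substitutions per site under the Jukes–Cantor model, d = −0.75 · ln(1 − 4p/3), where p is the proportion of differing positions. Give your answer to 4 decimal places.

0.1308

Differing sites — 11:A/T; 13:A/C; 17:A/T.
p = 3/25 = 0.120000.
d = −0.75 · ln(1 − (4/3)·0.120000) = −0.75 · ln(0.840000) = −0.75 · (-0.174353) = 0.1308.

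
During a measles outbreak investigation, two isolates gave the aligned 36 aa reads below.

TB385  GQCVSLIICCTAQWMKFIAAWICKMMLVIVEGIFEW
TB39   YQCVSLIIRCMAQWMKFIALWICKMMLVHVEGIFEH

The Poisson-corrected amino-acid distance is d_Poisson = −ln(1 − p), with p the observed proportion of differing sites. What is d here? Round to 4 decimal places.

0.1823

The sequences differ at positions 1 (G/Y), 9 (C/R), 11 (T/M), 20 (A/L), 29 (I/H), 36 (W/H).
p = 6/36 = 0.166667.
d = −ln(1 − 0.166667) = −ln(0.833333) = 0.1823.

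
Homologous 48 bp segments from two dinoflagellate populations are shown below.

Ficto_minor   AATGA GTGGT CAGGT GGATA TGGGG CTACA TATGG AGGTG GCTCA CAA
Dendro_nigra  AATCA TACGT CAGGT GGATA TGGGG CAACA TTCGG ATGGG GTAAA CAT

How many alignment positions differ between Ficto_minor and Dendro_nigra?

13

Differing sites — 4:G/C; 6:G/T; 7:T/A; 8:G/C; 27:T/A; 32:A/T; 33:T/C; 37:G/T; 39:T/G; 42:C/T; 43:T/A; 44:C/A; 48:A/T.
That gives 13 mismatches out of 48 aligned sites, so the Hamming distance is 13.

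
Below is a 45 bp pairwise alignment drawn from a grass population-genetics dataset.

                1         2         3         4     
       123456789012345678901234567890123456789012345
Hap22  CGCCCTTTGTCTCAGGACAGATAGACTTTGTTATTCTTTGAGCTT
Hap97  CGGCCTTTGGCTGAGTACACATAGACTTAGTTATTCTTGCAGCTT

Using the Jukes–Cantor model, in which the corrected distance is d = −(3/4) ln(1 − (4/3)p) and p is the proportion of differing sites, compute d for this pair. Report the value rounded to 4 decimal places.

Mismatches occur at site 3 (C↔G), site 10 (T↔G), site 13 (C↔G), site 16 (G↔T), site 20 (G↔C), site 29 (T↔A), site 39 (T↔G), site 40 (G↔C).
p = 8/45 = 0.177778.
d = −0.75 · ln(1 − (4/3)·0.177778) = −0.75 · ln(0.762963) = −0.75 · (-0.270546) = 0.2029.

0.2029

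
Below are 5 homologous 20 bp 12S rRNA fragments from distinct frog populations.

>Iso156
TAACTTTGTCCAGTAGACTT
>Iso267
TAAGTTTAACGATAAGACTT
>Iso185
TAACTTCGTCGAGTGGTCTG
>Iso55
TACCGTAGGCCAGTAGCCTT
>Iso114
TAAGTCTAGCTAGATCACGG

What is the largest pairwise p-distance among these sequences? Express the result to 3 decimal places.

0.650

Pairwise Hamming distances:
  Iso156 vs Iso267: 6
  Iso156 vs Iso185: 5
  Iso156 vs Iso55: 5
  Iso156 vs Iso114: 10
  Iso267 vs Iso185: 9
  Iso267 vs Iso55: 10
  Iso267 vs Iso114: 8
  Iso185 vs Iso55: 8
  Iso185 vs Iso114: 11
  Iso55 vs Iso114: 13
The largest is 13 mismatches, between Iso55 and Iso114; p = 13/20 = 0.650.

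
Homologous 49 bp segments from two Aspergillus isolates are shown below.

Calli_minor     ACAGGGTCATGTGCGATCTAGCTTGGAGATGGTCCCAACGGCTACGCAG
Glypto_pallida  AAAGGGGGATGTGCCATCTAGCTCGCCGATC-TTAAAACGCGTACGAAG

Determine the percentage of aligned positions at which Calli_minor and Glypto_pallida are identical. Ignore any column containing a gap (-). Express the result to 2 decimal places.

70.83%

Excluding the 1 gap column leaves 48 comparable sites.
Differing sites — 2:C/A; 7:T/G; 8:C/G; 15:G/C; 24:T/C; 26:G/C; 27:A/C; 31:G/C; 34:C/T; 35:C/A; 36:C/A; 41:G/C; 42:C/G; 47:C/A.
34 of the 48 comparable sites match, so the percent identity is 34/48 × 100 = 70.83%.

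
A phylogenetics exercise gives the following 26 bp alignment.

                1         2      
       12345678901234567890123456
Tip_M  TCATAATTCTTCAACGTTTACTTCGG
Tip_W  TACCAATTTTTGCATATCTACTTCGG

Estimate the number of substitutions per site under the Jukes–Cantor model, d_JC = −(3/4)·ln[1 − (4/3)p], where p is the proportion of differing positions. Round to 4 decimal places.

0.4643

Differing sites — 2:C/A; 3:A/C; 4:T/C; 9:C/T; 12:C/G; 13:A/C; 15:C/T; 16:G/A; 18:T/C.
p = 9/26 = 0.346154.
d = −0.75 · ln(1 − (4/3)·0.346154) = −0.75 · ln(0.538461) = −0.75 · (-0.619040) = 0.4643.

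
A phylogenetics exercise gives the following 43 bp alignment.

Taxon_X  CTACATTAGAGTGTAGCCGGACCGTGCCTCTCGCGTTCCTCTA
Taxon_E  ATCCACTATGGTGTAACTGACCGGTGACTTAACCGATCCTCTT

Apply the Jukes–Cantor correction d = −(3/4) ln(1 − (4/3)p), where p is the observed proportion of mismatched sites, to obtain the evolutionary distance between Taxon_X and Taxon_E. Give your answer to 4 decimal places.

Mismatches occur at site 1 (C↔A), site 3 (A↔C), site 6 (T↔C), site 9 (G↔T), site 10 (A↔G), site 16 (G↔A), site 18 (C↔T), site 20 (G↔A), site 21 (A↔C), site 23 (C↔G), site 27 (C↔A), site 30 (C↔T), site 31 (T↔A), site 32 (C↔A), site 33 (G↔C), site 36 (T↔A), site 43 (A↔T).
p = 17/43 = 0.395349.
d = −0.75 · ln(1 − (4/3)·0.395349) = −0.75 · ln(0.472868) = −0.75 · (-0.748939) = 0.5617.

0.5617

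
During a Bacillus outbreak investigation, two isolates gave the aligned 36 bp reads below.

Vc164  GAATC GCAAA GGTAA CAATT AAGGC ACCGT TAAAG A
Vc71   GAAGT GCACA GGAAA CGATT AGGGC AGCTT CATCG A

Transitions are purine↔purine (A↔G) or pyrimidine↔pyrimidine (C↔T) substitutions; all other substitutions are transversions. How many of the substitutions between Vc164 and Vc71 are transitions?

Mismatches occur at site 4 (T↔G, transversion), site 5 (C↔T, transition), site 9 (A↔C, transversion), site 13 (T↔A, transversion), site 17 (A↔G, transition), site 22 (A↔G, transition), site 27 (C↔G, transversion), site 29 (G↔T, transversion), site 31 (T↔C, transition), site 33 (A↔T, transversion), site 34 (A↔C, transversion).
Of the 11 differences, 4 transitions and 7 transversions, so the answer is 4.

4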